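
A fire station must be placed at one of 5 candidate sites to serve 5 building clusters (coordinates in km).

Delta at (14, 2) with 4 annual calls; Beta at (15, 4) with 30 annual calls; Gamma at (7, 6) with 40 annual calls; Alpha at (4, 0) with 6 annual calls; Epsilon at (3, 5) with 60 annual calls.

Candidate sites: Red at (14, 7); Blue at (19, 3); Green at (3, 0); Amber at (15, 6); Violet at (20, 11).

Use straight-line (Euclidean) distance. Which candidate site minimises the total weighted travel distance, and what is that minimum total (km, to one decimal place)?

Total weighted distance at each candidate:
  Red (14, 7): total = 1141.8
  Blue (19, 3): total = 1698.1
  Green (3, 0): total = 1018.6
  Amber (15, 6): total = 1194.2
  Violet (20, 11): total = 2056.6
Minimum is at Green with total 1018.6 km.

Green, total 1018.6 km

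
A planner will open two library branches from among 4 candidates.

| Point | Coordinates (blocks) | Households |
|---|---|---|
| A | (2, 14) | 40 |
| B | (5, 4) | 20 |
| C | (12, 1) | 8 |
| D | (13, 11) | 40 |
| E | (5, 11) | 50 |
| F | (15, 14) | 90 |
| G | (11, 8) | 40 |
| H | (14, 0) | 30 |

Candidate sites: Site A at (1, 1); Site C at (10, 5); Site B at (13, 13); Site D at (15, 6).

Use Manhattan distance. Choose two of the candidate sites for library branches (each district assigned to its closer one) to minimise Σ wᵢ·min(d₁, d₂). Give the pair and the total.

Evaluate every pair (each demand assigned to the nearer of the two):
  {Site C, Site B}: total = 1928
  {Site B, Site D}: total = 2084
  {Site A, Site B}: total = 2258
  {Site C, Site D}: total = 2768
  {Site A, Site D}: total = 2914
  {Site A, Site C}: total = 3328
Best pair: {Site C, Site B} with total 1928.

{Site C, Site B}, total 1928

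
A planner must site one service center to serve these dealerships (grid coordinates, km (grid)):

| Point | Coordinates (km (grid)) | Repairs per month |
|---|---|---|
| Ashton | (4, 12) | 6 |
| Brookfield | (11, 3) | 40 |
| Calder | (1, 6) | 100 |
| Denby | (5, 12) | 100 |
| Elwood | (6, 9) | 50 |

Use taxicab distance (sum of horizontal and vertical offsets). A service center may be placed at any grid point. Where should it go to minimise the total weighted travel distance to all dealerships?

Manhattan distance separates: Σwᵢ(|x−xᵢ|+|y−yᵢ|) = Σwᵢ|x−xᵢ| + Σwᵢ|y−yᵢ|, so x and y are optimised independently as 1-D weighted medians.
Total weight W = 296; half = 148.
x-coordinate, sorted with cumulative weight:
  x=1 (Calder, w=100) cum 100
  x=4 (Ashton, w=6) cum 106
  x=5 (Denby, w=100) cum 206  ← median
  x=6 (Elwood, w=50) cum 256
  x=11 (Brookfield, w=40) cum 296
⇒ x* = 5
y-coordinate, sorted with cumulative weight:
  y=3 (Brookfield, w=40) cum 40
  y=6 (Calder, w=100) cum 140
  y=9 (Elwood, w=50) cum 190  ← median
  y=12 (Ashton, w=6) cum 196
  y=12 (Denby, w=100) cum 296
⇒ y* = 9

(5, 9)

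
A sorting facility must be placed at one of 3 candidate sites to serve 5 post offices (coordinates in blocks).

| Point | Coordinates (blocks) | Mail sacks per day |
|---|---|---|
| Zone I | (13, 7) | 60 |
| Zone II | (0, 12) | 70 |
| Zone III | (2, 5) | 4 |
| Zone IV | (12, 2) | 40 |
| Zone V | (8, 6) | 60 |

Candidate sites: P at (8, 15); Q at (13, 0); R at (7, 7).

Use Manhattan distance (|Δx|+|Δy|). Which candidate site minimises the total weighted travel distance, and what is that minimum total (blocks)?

Total weighted distance at each candidate:
  P (8, 15): total = 2834
  Q (13, 0): total = 3014
  R (7, 7): total = 1748
Minimum is at R with total 1748 blocks.

R, total 1748 blocks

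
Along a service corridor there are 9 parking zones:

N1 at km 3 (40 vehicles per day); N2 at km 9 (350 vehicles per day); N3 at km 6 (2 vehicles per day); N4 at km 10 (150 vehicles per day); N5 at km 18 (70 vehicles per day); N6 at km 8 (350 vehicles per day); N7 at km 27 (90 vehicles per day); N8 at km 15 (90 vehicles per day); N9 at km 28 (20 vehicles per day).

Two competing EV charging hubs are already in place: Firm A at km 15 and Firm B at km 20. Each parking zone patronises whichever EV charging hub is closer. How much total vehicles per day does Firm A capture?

The indifferent point is the midpoint (15+20)/2 = 17.5; parking zones left of it (closer to Firm A at 15) go to Firm A, those right go to Firm B.
  N1 at 3 (w=40) → Firm A
  N3 at 6 (w=2) → Firm A
  N6 at 8 (w=350) → Firm A
  N2 at 9 (w=350) → Firm A
  N4 at 10 (w=150) → Firm A
  N8 at 15 (w=90) → Firm A
  N5 at 18 (w=70) → Firm B
  N7 at 27 (w=90) → Firm B
  N9 at 28 (w=20) → Firm B
Firm A captures 982; Firm B captures 180.

982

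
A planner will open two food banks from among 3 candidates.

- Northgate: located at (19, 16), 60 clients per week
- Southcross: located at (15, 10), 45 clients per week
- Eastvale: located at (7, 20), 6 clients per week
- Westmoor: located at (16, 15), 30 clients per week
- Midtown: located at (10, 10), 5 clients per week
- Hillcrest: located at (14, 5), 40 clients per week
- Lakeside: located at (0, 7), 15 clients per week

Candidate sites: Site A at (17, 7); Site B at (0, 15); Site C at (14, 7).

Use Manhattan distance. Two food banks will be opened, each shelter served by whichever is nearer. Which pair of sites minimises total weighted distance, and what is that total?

{Site A, Site C}, total 1555

Evaluate every pair (each demand assigned to the nearer of the two):
  {Site A, Site C}: total = 1555
  {Site A, Site B}: total = 1597
  {Site B, Site C}: total = 1627
Best pair: {Site A, Site C} with total 1555.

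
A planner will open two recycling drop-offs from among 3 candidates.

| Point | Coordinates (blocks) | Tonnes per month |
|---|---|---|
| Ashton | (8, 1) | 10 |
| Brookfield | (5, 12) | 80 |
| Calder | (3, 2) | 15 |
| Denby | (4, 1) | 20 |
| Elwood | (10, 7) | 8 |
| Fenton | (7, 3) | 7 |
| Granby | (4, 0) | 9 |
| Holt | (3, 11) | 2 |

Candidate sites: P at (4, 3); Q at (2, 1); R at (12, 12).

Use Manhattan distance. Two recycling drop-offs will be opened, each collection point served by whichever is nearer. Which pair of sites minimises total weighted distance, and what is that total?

{P, R}, total 812

Evaluate every pair (each demand assigned to the nearer of the two):
  {P, R}: total = 812
  {Q, R}: total = 842
  {P, Q}: total = 1076
Best pair: {P, R} with total 812.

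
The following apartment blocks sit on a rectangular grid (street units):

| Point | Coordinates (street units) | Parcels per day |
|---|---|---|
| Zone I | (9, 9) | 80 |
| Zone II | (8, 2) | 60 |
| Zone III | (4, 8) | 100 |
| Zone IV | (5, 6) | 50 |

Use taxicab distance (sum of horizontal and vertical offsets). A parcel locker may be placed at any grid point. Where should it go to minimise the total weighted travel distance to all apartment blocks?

Manhattan distance separates: Σwᵢ(|x−xᵢ|+|y−yᵢ|) = Σwᵢ|x−xᵢ| + Σwᵢ|y−yᵢ|, so x and y are optimised independently as 1-D weighted medians.
Total weight W = 290; half = 145.
x-coordinate, sorted with cumulative weight:
  x=4 (Zone III, w=100) cum 100
  x=5 (Zone IV, w=50) cum 150  ← median
  x=8 (Zone II, w=60) cum 210
  x=9 (Zone I, w=80) cum 290
⇒ x* = 5
y-coordinate, sorted with cumulative weight:
  y=2 (Zone II, w=60) cum 60
  y=6 (Zone IV, w=50) cum 110
  y=8 (Zone III, w=100) cum 210  ← median
  y=9 (Zone I, w=80) cum 290
⇒ y* = 8

(5, 8)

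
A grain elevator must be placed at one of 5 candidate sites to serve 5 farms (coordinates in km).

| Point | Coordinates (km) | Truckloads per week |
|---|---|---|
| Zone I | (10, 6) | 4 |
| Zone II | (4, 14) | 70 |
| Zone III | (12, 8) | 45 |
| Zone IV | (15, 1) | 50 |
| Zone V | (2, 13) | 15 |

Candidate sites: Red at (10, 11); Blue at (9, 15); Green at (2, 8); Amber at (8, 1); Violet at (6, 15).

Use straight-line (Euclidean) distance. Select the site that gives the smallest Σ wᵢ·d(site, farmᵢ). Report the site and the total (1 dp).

Red, total 1334.5 km

Total weighted distance at each candidate:
  Red (10, 11): total = 1334.5
  Blue (9, 15): total = 1606.6
  Green (2, 8): total = 1738.9
  Amber (8, 1): total = 1887.7
  Violet (6, 15): total = 1510.0
Minimum is at Red with total 1334.5 km.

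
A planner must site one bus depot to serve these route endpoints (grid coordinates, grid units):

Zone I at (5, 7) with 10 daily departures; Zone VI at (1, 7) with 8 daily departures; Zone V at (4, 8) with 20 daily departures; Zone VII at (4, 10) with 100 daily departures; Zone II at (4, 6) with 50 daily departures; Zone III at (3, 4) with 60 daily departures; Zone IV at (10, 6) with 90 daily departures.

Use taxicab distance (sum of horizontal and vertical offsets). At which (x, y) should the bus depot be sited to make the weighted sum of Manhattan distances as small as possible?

(4, 6)

Manhattan distance separates: Σwᵢ(|x−xᵢ|+|y−yᵢ|) = Σwᵢ|x−xᵢ| + Σwᵢ|y−yᵢ|, so x and y are optimised independently as 1-D weighted medians.
Total weight W = 338; half = 169.
x-coordinate, sorted with cumulative weight:
  x=1 (Zone VI, w=8) cum 8
  x=3 (Zone III, w=60) cum 68
  x=4 (Zone V, w=20) cum 88
  x=4 (Zone VII, w=100) cum 188  ← median
  x=4 (Zone II, w=50) cum 238
  x=5 (Zone I, w=10) cum 248
  x=10 (Zone IV, w=90) cum 338
⇒ x* = 4
y-coordinate, sorted with cumulative weight:
  y=4 (Zone III, w=60) cum 60
  y=6 (Zone II, w=50) cum 110
  y=6 (Zone IV, w=90) cum 200  ← median
  y=7 (Zone I, w=10) cum 210
  y=7 (Zone VI, w=8) cum 218
  y=8 (Zone V, w=20) cum 238
  y=10 (Zone VII, w=100) cum 338
⇒ y* = 6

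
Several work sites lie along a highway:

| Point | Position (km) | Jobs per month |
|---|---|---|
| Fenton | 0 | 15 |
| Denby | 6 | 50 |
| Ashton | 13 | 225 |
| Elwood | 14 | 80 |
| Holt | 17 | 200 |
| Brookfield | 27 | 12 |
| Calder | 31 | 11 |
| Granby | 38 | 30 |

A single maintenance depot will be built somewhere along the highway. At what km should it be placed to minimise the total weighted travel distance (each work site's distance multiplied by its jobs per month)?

x = 14

For a sum of weighted absolute distances on a line, the optimum is the weighted median (not the mean). Total weight W = 623; half-weight = 311.5.
Sort by position and accumulate weight:
  km 0 (Fenton, w=15) → cum 15
  km 6 (Denby, w=50) → cum 65
  km 13 (Ashton, w=225) → cum 290
  km 14 (Elwood, w=80) → cum 370  ≥ 311.5 → median here
  km 17 (Holt, w=200) → cum 570
  km 27 (Brookfield, w=12) → cum 582
  km 31 (Calder, w=11) → cum 593
  km 38 (Granby, w=30) → cum 623
Optimal location: km 14.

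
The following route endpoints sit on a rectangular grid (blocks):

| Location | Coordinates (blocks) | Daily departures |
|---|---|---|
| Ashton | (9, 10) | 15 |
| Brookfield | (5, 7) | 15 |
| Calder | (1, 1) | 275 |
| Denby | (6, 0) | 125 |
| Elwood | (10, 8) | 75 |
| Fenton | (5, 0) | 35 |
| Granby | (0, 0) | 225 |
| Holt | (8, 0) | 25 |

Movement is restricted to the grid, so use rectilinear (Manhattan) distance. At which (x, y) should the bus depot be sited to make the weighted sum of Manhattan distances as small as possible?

(1, 0)

Manhattan distance separates: Σwᵢ(|x−xᵢ|+|y−yᵢ|) = Σwᵢ|x−xᵢ| + Σwᵢ|y−yᵢ|, so x and y are optimised independently as 1-D weighted medians.
Total weight W = 790; half = 395.
x-coordinate, sorted with cumulative weight:
  x=0 (Granby, w=225) cum 225
  x=1 (Calder, w=275) cum 500  ← median
  x=5 (Brookfield, w=15) cum 515
  x=5 (Fenton, w=35) cum 550
  x=6 (Denby, w=125) cum 675
  x=8 (Holt, w=25) cum 700
  x=9 (Ashton, w=15) cum 715
  x=10 (Elwood, w=75) cum 790
⇒ x* = 1
y-coordinate, sorted with cumulative weight:
  y=0 (Denby, w=125) cum 125
  y=0 (Fenton, w=35) cum 160
  y=0 (Granby, w=225) cum 385
  y=0 (Holt, w=25) cum 410  ← median
  y=1 (Calder, w=275) cum 685
  y=7 (Brookfield, w=15) cum 700
  y=8 (Elwood, w=75) cum 775
  y=10 (Ashton, w=15) cum 790
⇒ y* = 0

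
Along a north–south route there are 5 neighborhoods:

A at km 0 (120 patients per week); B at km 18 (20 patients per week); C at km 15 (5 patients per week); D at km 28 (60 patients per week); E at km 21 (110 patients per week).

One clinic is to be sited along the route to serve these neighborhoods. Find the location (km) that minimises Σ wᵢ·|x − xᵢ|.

For a sum of weighted absolute distances on a line, the optimum is the weighted median (not the mean). Total weight W = 315; half-weight = 157.5.
Sort by position and accumulate weight:
  km 0 (A, w=120) → cum 120
  km 15 (C, w=5) → cum 125
  km 18 (B, w=20) → cum 145
  km 21 (E, w=110) → cum 255  ≥ 157.5 → median here
  km 28 (D, w=60) → cum 315
Optimal location: km 21.

x = 21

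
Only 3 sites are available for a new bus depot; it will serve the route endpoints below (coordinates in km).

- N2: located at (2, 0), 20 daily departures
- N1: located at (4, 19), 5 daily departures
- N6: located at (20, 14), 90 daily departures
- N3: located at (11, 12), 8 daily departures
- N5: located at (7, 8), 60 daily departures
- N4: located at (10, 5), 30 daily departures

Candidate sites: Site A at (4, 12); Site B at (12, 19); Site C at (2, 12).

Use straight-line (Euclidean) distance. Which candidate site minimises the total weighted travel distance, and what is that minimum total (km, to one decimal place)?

Total weighted distance at each candidate:
  Site A (4, 12): total = 2362.1
  Site B (12, 19): total = 2524.3
  Site C (2, 12): total = 2681.5
Minimum is at Site A with total 2362.1 km.

Site A, total 2362.1 km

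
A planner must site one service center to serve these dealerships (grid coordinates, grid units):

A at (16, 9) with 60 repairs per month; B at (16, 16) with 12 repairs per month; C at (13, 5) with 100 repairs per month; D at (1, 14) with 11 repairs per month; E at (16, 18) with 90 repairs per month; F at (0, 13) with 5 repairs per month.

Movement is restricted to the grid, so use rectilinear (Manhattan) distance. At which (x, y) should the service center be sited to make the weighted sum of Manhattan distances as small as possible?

(16, 9)

Manhattan distance separates: Σwᵢ(|x−xᵢ|+|y−yᵢ|) = Σwᵢ|x−xᵢ| + Σwᵢ|y−yᵢ|, so x and y are optimised independently as 1-D weighted medians.
Total weight W = 278; half = 139.
x-coordinate, sorted with cumulative weight:
  x=0 (F, w=5) cum 5
  x=1 (D, w=11) cum 16
  x=13 (C, w=100) cum 116
  x=16 (A, w=60) cum 176  ← median
  x=16 (B, w=12) cum 188
  x=16 (E, w=90) cum 278
⇒ x* = 16
y-coordinate, sorted with cumulative weight:
  y=5 (C, w=100) cum 100
  y=9 (A, w=60) cum 160  ← median
  y=13 (F, w=5) cum 165
  y=14 (D, w=11) cum 176
  y=16 (B, w=12) cum 188
  y=18 (E, w=90) cum 278
⇒ y* = 9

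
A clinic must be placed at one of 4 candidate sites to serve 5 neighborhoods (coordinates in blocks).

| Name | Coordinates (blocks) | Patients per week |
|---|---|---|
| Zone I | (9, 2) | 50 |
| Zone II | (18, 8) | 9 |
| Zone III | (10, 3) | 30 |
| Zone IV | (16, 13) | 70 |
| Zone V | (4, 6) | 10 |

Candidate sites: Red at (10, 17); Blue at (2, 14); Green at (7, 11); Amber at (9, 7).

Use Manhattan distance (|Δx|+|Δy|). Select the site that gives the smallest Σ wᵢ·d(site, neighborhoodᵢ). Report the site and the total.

Total weighted distance at each candidate:
  Red (10, 17): total = 2243
  Blue (2, 14): total = 2868
  Green (7, 11): total = 1856
  Amber (9, 7): total = 1460
Minimum is at Amber with total 1460 blocks.

Amber, total 1460 blocks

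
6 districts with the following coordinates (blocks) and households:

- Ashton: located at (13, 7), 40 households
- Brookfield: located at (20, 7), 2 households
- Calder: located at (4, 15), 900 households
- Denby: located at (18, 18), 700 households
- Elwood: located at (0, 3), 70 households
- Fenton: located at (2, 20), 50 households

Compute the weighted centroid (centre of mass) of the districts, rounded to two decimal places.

(9.57, 15.67)

The minimiser of Σwᵢ‖p−pᵢ‖² is the weighted centroid p* = (Σwᵢpᵢ)/(Σwᵢ).
Σwᵢ = 1762.
Σwᵢxᵢ = 40·13 + 2·20 + 900·4 + 700·18 + 70·0 + 50·2 = 16860.
Σwᵢyᵢ = 40·7 + 2·7 + 900·15 + 700·18 + 70·3 + 50·20 = 27604.
x* = 16860/1762 = 9.57, y* = 27604/1762 = 15.67.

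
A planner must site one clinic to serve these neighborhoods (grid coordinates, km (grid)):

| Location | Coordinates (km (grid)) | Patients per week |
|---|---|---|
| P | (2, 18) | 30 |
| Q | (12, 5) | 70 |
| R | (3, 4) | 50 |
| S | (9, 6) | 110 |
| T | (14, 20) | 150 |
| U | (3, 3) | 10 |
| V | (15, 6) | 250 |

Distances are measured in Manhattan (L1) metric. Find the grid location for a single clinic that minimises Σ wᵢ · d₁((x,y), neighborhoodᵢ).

(14, 6)

Manhattan distance separates: Σwᵢ(|x−xᵢ|+|y−yᵢ|) = Σwᵢ|x−xᵢ| + Σwᵢ|y−yᵢ|, so x and y are optimised independently as 1-D weighted medians.
Total weight W = 670; half = 335.
x-coordinate, sorted with cumulative weight:
  x=2 (P, w=30) cum 30
  x=3 (R, w=50) cum 80
  x=3 (U, w=10) cum 90
  x=9 (S, w=110) cum 200
  x=12 (Q, w=70) cum 270
  x=14 (T, w=150) cum 420  ← median
  x=15 (V, w=250) cum 670
⇒ x* = 14
y-coordinate, sorted with cumulative weight:
  y=3 (U, w=10) cum 10
  y=4 (R, w=50) cum 60
  y=5 (Q, w=70) cum 130
  y=6 (S, w=110) cum 240
  y=6 (V, w=250) cum 490  ← median
  y=18 (P, w=30) cum 520
  y=20 (T, w=150) cum 670
⇒ y* = 6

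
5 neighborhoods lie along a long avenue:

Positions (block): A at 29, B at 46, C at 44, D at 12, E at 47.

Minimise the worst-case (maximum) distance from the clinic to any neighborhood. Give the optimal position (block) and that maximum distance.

The 1-center on a line is the midpoint of the two extreme points: leftmost at 12, rightmost at 47.
Optimal location = (12 + 47)/2 = 29.5; maximum distance = (47 − 12)/2 = 17.5.

location 29.5, max distance 17.5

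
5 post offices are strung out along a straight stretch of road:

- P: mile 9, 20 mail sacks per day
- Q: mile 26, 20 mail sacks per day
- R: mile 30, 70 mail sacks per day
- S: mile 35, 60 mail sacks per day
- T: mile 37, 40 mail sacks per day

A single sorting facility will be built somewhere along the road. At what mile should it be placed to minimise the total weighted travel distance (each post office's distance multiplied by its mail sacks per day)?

x = 30

For a sum of weighted absolute distances on a line, the optimum is the weighted median (not the mean). Total weight W = 210; half-weight = 105.
Sort by position and accumulate weight:
  mile 9 (P, w=20) → cum 20
  mile 26 (Q, w=20) → cum 40
  mile 30 (R, w=70) → cum 110  ≥ 105 → median here
  mile 35 (S, w=60) → cum 170
  mile 37 (T, w=40) → cum 210
Optimal location: mile 30.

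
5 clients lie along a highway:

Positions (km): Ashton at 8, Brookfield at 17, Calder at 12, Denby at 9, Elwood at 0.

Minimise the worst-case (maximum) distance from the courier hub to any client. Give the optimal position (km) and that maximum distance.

The 1-center on a line is the midpoint of the two extreme points: leftmost at 0, rightmost at 17.
Optimal location = (0 + 17)/2 = 8.5; maximum distance = (17 − 0)/2 = 8.5.

location 8.5, max distance 8.5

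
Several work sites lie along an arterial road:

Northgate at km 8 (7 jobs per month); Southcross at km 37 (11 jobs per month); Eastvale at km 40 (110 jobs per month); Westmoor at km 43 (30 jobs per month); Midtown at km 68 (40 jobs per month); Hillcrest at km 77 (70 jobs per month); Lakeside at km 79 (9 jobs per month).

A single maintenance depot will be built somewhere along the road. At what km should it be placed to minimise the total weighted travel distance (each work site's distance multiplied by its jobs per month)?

For a sum of weighted absolute distances on a line, the optimum is the weighted median (not the mean). Total weight W = 277; half-weight = 138.5.
Sort by position and accumulate weight:
  km 8 (Northgate, w=7) → cum 7
  km 37 (Southcross, w=11) → cum 18
  km 40 (Eastvale, w=110) → cum 128
  km 43 (Westmoor, w=30) → cum 158  ≥ 138.5 → median here
  km 68 (Midtown, w=40) → cum 198
  km 77 (Hillcrest, w=70) → cum 268
  km 79 (Lakeside, w=9) → cum 277
Optimal location: km 43.

x = 43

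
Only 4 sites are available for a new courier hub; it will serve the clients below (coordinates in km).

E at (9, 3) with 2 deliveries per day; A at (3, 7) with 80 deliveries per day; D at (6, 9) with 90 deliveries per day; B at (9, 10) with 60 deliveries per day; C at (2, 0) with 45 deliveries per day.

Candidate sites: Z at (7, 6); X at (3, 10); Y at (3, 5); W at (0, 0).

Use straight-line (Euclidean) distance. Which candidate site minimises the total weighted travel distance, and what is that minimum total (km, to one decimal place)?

Z, total 1241.5 km

Total weighted distance at each candidate:
  Z (7, 6): total = 1241.5
  X (3, 10): total = 1355.3
  Y (3, 5): total = 1320.7
  W (0, 0): total = 2499.0
Minimum is at Z with total 1241.5 km.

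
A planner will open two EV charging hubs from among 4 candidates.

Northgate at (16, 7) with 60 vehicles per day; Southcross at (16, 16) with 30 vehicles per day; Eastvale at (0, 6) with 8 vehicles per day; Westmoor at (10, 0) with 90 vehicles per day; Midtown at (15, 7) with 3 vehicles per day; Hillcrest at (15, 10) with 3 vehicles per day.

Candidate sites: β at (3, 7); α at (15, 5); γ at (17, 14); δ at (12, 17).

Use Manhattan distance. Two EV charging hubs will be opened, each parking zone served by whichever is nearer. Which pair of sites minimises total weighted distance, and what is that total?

Evaluate every pair (each demand assigned to the nearer of the two):
  {α, γ}: total = 1319
  {α, δ}: total = 1379
  {β, α}: total = 1493
  {β, γ}: total = 1907
  {β, δ}: total = 2288
  {γ, δ}: total = 2509
Best pair: {α, γ} with total 1319.

{α, γ}, total 1319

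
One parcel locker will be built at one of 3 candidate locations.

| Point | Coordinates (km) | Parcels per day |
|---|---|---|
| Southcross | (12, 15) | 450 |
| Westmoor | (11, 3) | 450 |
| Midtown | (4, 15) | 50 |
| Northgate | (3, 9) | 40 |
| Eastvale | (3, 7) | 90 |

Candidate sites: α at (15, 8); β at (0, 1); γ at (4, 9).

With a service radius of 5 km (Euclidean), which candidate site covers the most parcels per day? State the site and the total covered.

Coverage radius r = 5 km; a point is covered iff (Δx)²+(Δy)² ≤ 5² = 25.
  α (15, 8): covers {none} → 0
  β (0, 1): covers {none} → 0
  γ (4, 9): covers {Northgate, Eastvale} → 130
Maximum coverage at γ: 130 parcels per day.

γ, covering 130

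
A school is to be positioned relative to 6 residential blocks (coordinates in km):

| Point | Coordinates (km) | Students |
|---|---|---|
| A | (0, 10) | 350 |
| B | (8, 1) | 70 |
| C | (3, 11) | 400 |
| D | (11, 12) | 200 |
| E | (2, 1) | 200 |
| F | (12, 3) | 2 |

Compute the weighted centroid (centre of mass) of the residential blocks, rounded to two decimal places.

(3.59, 8.65)

The minimiser of Σwᵢ‖p−pᵢ‖² is the weighted centroid p* = (Σwᵢpᵢ)/(Σwᵢ).
Σwᵢ = 1222.
Σwᵢxᵢ = 350·0 + 70·8 + 400·3 + 200·11 + 200·2 + 2·12 = 4384.
Σwᵢyᵢ = 350·10 + 70·1 + 400·11 + 200·12 + 200·1 + 2·3 = 10576.
x* = 4384/1222 = 3.59, y* = 10576/1222 = 8.65.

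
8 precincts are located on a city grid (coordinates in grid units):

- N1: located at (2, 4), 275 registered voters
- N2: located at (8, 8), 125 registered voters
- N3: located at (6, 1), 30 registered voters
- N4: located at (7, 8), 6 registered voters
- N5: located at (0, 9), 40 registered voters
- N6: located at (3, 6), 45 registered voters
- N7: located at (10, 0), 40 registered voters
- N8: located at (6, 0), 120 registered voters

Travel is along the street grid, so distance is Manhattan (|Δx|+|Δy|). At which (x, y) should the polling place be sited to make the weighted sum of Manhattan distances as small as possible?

(3, 4)

Manhattan distance separates: Σwᵢ(|x−xᵢ|+|y−yᵢ|) = Σwᵢ|x−xᵢ| + Σwᵢ|y−yᵢ|, so x and y are optimised independently as 1-D weighted medians.
Total weight W = 681; half = 340.5.
x-coordinate, sorted with cumulative weight:
  x=0 (N5, w=40) cum 40
  x=2 (N1, w=275) cum 315
  x=3 (N6, w=45) cum 360  ← median
  x=6 (N3, w=30) cum 390
  x=6 (N8, w=120) cum 510
  x=7 (N4, w=6) cum 516
  x=8 (N2, w=125) cum 641
  x=10 (N7, w=40) cum 681
⇒ x* = 3
y-coordinate, sorted with cumulative weight:
  y=0 (N7, w=40) cum 40
  y=0 (N8, w=120) cum 160
  y=1 (N3, w=30) cum 190
  y=4 (N1, w=275) cum 465  ← median
  y=6 (N6, w=45) cum 510
  y=8 (N2, w=125) cum 635
  y=8 (N4, w=6) cum 641
  y=9 (N5, w=40) cum 681
⇒ y* = 4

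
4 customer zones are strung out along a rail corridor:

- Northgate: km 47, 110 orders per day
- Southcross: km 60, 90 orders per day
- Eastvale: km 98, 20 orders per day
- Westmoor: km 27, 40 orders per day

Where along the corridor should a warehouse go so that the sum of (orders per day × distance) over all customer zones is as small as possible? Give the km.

For a sum of weighted absolute distances on a line, the optimum is the weighted median (not the mean). Total weight W = 260; half-weight = 130.
Sort by position and accumulate weight:
  km 27 (Westmoor, w=40) → cum 40
  km 47 (Northgate, w=110) → cum 150  ≥ 130 → median here
  km 60 (Southcross, w=90) → cum 240
  km 98 (Eastvale, w=20) → cum 260
Optimal location: km 47.

x = 47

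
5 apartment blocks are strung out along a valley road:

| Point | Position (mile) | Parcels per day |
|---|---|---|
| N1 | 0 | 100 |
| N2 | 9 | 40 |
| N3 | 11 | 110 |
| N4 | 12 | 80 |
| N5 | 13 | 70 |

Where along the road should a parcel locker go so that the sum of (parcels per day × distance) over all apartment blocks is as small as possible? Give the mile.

For a sum of weighted absolute distances on a line, the optimum is the weighted median (not the mean). Total weight W = 400; half-weight = 200.
Sort by position and accumulate weight:
  mile 0 (N1, w=100) → cum 100
  mile 9 (N2, w=40) → cum 140
  mile 11 (N3, w=110) → cum 250  ≥ 200 → median here
  mile 12 (N4, w=80) → cum 330
  mile 13 (N5, w=70) → cum 400
Optimal location: mile 11.

x = 11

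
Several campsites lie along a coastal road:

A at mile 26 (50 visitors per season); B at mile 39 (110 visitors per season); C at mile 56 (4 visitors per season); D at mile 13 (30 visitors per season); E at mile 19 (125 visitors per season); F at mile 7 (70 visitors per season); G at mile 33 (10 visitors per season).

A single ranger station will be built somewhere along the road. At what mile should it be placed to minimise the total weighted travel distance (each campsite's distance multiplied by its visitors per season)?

For a sum of weighted absolute distances on a line, the optimum is the weighted median (not the mean). Total weight W = 399; half-weight = 199.5.
Sort by position and accumulate weight:
  mile 7 (F, w=70) → cum 70
  mile 13 (D, w=30) → cum 100
  mile 19 (E, w=125) → cum 225  ≥ 199.5 → median here
  mile 26 (A, w=50) → cum 275
  mile 33 (G, w=10) → cum 285
  mile 39 (B, w=110) → cum 395
  mile 56 (C, w=4) → cum 399
Optimal location: mile 19.

x = 19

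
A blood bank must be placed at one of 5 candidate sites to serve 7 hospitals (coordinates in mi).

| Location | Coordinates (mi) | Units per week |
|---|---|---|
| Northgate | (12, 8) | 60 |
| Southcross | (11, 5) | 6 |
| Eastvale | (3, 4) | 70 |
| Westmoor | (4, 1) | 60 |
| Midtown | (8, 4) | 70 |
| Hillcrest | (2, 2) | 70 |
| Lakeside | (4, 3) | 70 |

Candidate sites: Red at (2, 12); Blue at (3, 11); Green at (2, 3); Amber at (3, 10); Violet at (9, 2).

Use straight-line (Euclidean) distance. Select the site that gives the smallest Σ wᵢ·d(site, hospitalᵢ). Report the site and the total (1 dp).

Green, total 1630.6 mi

Total weighted distance at each candidate:
  Red (2, 12): total = 3995.2
  Blue (3, 11): total = 3522.6
  Green (2, 3): total = 1630.6
  Amber (3, 10): total = 3179.1
  Violet (9, 2): total = 2176.2
Minimum is at Green with total 1630.6 mi.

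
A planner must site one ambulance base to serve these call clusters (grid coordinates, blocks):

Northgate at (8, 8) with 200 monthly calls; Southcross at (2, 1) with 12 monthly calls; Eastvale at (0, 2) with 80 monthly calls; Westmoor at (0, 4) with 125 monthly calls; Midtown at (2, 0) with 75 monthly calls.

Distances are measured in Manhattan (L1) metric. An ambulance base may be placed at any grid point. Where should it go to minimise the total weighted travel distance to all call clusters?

(2, 4)

Manhattan distance separates: Σwᵢ(|x−xᵢ|+|y−yᵢ|) = Σwᵢ|x−xᵢ| + Σwᵢ|y−yᵢ|, so x and y are optimised independently as 1-D weighted medians.
Total weight W = 492; half = 246.
x-coordinate, sorted with cumulative weight:
  x=0 (Eastvale, w=80) cum 80
  x=0 (Westmoor, w=125) cum 205
  x=2 (Southcross, w=12) cum 217
  x=2 (Midtown, w=75) cum 292  ← median
  x=8 (Northgate, w=200) cum 492
⇒ x* = 2
y-coordinate, sorted with cumulative weight:
  y=0 (Midtown, w=75) cum 75
  y=1 (Southcross, w=12) cum 87
  y=2 (Eastvale, w=80) cum 167
  y=4 (Westmoor, w=125) cum 292  ← median
  y=8 (Northgate, w=200) cum 492
⇒ y* = 4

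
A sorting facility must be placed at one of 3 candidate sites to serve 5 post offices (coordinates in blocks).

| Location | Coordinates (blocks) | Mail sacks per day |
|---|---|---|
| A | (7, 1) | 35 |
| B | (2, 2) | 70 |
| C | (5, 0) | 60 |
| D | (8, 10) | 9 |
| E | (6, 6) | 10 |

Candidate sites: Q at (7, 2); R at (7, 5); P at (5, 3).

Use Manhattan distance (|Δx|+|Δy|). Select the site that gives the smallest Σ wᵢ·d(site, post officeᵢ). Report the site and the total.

P, total 730 blocks

Total weighted distance at each candidate:
  Q (7, 2): total = 756
  R (7, 5): total = 1194
  P (5, 3): total = 730
Minimum is at P with total 730 blocks.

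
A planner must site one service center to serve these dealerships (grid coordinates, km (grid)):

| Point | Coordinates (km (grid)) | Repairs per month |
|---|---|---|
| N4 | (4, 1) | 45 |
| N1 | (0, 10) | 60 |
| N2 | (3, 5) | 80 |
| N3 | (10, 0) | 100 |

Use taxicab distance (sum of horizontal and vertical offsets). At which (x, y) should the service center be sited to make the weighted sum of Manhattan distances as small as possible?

Manhattan distance separates: Σwᵢ(|x−xᵢ|+|y−yᵢ|) = Σwᵢ|x−xᵢ| + Σwᵢ|y−yᵢ|, so x and y are optimised independently as 1-D weighted medians.
Total weight W = 285; half = 142.5.
x-coordinate, sorted with cumulative weight:
  x=0 (N1, w=60) cum 60
  x=3 (N2, w=80) cum 140
  x=4 (N4, w=45) cum 185  ← median
  x=10 (N3, w=100) cum 285
⇒ x* = 4
y-coordinate, sorted with cumulative weight:
  y=0 (N3, w=100) cum 100
  y=1 (N4, w=45) cum 145  ← median
  y=5 (N2, w=80) cum 225
  y=10 (N1, w=60) cum 285
⇒ y* = 1

(4, 1)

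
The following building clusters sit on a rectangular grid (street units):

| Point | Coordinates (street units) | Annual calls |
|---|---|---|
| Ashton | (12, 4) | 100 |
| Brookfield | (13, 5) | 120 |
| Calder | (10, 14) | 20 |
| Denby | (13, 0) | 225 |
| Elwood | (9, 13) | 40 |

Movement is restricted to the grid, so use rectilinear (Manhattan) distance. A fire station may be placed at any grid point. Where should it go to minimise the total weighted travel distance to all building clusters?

(13, 4)

Manhattan distance separates: Σwᵢ(|x−xᵢ|+|y−yᵢ|) = Σwᵢ|x−xᵢ| + Σwᵢ|y−yᵢ|, so x and y are optimised independently as 1-D weighted medians.
Total weight W = 505; half = 252.5.
x-coordinate, sorted with cumulative weight:
  x=9 (Elwood, w=40) cum 40
  x=10 (Calder, w=20) cum 60
  x=12 (Ashton, w=100) cum 160
  x=13 (Brookfield, w=120) cum 280  ← median
  x=13 (Denby, w=225) cum 505
⇒ x* = 13
y-coordinate, sorted with cumulative weight:
  y=0 (Denby, w=225) cum 225
  y=4 (Ashton, w=100) cum 325  ← median
  y=5 (Brookfield, w=120) cum 445
  y=13 (Elwood, w=40) cum 485
  y=14 (Calder, w=20) cum 505
⇒ y* = 4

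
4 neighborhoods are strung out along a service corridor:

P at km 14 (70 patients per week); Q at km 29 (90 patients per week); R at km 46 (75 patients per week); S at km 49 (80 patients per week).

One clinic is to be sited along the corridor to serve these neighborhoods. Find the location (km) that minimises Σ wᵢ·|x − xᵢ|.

x = 29

For a sum of weighted absolute distances on a line, the optimum is the weighted median (not the mean). Total weight W = 315; half-weight = 157.5.
Sort by position and accumulate weight:
  km 14 (P, w=70) → cum 70
  km 29 (Q, w=90) → cum 160  ≥ 157.5 → median here
  km 46 (R, w=75) → cum 235
  km 49 (S, w=80) → cum 315
Optimal location: km 29.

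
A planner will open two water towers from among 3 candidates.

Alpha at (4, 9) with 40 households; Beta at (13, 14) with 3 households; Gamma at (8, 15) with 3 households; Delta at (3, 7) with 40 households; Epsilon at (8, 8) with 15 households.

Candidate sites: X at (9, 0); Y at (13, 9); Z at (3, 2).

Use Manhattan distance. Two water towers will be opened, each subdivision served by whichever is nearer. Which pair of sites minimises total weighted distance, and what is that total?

{Y, Z}, total 658

Evaluate every pair (each demand assigned to the nearer of the two):
  {Y, Z}: total = 658
  {X, Z}: total = 757
  {X, Y}: total = 978
Best pair: {Y, Z} with total 658.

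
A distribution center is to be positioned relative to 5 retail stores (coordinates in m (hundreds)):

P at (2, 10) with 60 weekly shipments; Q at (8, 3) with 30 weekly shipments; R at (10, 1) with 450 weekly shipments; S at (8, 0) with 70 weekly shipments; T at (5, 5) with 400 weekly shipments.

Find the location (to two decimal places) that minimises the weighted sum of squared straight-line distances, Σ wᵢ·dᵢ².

The minimiser of Σwᵢ‖p−pᵢ‖² is the weighted centroid p* = (Σwᵢpᵢ)/(Σwᵢ).
Σwᵢ = 1010.
Σwᵢxᵢ = 60·2 + 30·8 + 450·10 + 70·8 + 400·5 = 7420.
Σwᵢyᵢ = 60·10 + 30·3 + 450·1 + 70·0 + 400·5 = 3140.
x* = 7420/1010 = 7.35, y* = 3140/1010 = 3.11.

(7.35, 3.11)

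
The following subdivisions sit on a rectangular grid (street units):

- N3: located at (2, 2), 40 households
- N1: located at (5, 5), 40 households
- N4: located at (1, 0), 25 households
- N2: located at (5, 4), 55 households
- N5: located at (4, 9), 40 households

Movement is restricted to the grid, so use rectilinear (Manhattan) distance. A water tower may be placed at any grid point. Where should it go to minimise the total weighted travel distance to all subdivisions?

Manhattan distance separates: Σwᵢ(|x−xᵢ|+|y−yᵢ|) = Σwᵢ|x−xᵢ| + Σwᵢ|y−yᵢ|, so x and y are optimised independently as 1-D weighted medians.
Total weight W = 200; half = 100.
x-coordinate, sorted with cumulative weight:
  x=1 (N4, w=25) cum 25
  x=2 (N3, w=40) cum 65
  x=4 (N5, w=40) cum 105  ← median
  x=5 (N1, w=40) cum 145
  x=5 (N2, w=55) cum 200
⇒ x* = 4
y-coordinate, sorted with cumulative weight:
  y=0 (N4, w=25) cum 25
  y=2 (N3, w=40) cum 65
  y=4 (N2, w=55) cum 120  ← median
  y=5 (N1, w=40) cum 160
  y=9 (N5, w=40) cum 200
⇒ y* = 4

(4, 4)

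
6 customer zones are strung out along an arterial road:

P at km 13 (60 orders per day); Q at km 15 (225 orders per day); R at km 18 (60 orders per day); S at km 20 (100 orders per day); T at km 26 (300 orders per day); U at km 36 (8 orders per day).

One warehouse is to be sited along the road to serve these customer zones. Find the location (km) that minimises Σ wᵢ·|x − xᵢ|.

For a sum of weighted absolute distances on a line, the optimum is the weighted median (not the mean). Total weight W = 753; half-weight = 376.5.
Sort by position and accumulate weight:
  km 13 (P, w=60) → cum 60
  km 15 (Q, w=225) → cum 285
  km 18 (R, w=60) → cum 345
  km 20 (S, w=100) → cum 445  ≥ 376.5 → median here
  km 26 (T, w=300) → cum 745
  km 36 (U, w=8) → cum 753
Optimal location: km 20.

x = 20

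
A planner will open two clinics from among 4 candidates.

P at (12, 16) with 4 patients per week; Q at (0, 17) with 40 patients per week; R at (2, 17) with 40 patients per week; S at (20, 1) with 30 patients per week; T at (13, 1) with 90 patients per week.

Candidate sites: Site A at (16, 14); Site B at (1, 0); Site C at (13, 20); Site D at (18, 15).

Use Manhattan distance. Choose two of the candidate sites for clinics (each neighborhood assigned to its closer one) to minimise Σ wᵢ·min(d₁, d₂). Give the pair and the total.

Evaluate every pair (each demand assigned to the nearer of the two):
  {Site B, Site C}: total = 2990
  {Site A, Site B}: total = 3104
  {Site B, Site D}: total = 3118
  {Site A, Site C}: total = 3170
  {Site A, Site D}: total = 3384
  {Site C, Site D}: total = 3410
Best pair: {Site B, Site C} with total 2990.

{Site B, Site C}, total 2990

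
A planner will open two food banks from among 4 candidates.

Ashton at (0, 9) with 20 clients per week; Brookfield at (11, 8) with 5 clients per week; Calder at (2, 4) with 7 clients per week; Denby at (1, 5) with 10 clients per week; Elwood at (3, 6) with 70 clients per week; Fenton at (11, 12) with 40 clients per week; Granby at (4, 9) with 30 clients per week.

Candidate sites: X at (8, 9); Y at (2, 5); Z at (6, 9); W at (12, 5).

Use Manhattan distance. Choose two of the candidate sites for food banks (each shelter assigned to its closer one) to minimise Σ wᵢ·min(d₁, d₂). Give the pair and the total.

Evaluate every pair (each demand assigned to the nearer of the two):
  {X, Y}: total = 657
  {Y, Z}: total = 687
  {Y, W}: total = 797
  {X, Z}: total = 1013
  {Z, W}: total = 1093
  {X, W}: total = 1287
Best pair: {X, Y} with total 657.

{X, Y}, total 657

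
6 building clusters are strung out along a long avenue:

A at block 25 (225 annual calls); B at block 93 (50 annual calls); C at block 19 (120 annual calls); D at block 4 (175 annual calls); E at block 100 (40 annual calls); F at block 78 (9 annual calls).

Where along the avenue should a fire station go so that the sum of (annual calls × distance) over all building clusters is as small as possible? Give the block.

For a sum of weighted absolute distances on a line, the optimum is the weighted median (not the mean). Total weight W = 619; half-weight = 309.5.
Sort by position and accumulate weight:
  block 4 (D, w=175) → cum 175
  block 19 (C, w=120) → cum 295
  block 25 (A, w=225) → cum 520  ≥ 309.5 → median here
  block 78 (F, w=9) → cum 529
  block 93 (B, w=50) → cum 579
  block 100 (E, w=40) → cum 619
Optimal location: block 25.

x = 25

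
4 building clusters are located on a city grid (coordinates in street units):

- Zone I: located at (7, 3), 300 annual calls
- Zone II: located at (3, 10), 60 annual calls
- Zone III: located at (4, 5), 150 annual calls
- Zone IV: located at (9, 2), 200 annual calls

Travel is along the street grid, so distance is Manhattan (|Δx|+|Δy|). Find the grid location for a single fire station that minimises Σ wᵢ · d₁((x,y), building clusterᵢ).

(7, 3)

Manhattan distance separates: Σwᵢ(|x−xᵢ|+|y−yᵢ|) = Σwᵢ|x−xᵢ| + Σwᵢ|y−yᵢ|, so x and y are optimised independently as 1-D weighted medians.
Total weight W = 710; half = 355.
x-coordinate, sorted with cumulative weight:
  x=3 (Zone II, w=60) cum 60
  x=4 (Zone III, w=150) cum 210
  x=7 (Zone I, w=300) cum 510  ← median
  x=9 (Zone IV, w=200) cum 710
⇒ x* = 7
y-coordinate, sorted with cumulative weight:
  y=2 (Zone IV, w=200) cum 200
  y=3 (Zone I, w=300) cum 500  ← median
  y=5 (Zone III, w=150) cum 650
  y=10 (Zone II, w=60) cum 710
⇒ y* = 3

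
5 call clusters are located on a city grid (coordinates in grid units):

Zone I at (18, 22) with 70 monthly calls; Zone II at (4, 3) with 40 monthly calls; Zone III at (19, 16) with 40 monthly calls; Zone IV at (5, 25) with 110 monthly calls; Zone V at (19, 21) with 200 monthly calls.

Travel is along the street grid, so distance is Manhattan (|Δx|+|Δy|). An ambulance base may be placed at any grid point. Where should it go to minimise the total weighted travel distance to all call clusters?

Manhattan distance separates: Σwᵢ(|x−xᵢ|+|y−yᵢ|) = Σwᵢ|x−xᵢ| + Σwᵢ|y−yᵢ|, so x and y are optimised independently as 1-D weighted medians.
Total weight W = 460; half = 230.
x-coordinate, sorted with cumulative weight:
  x=4 (Zone II, w=40) cum 40
  x=5 (Zone IV, w=110) cum 150
  x=18 (Zone I, w=70) cum 220
  x=19 (Zone III, w=40) cum 260  ← median
  x=19 (Zone V, w=200) cum 460
⇒ x* = 19
y-coordinate, sorted with cumulative weight:
  y=3 (Zone II, w=40) cum 40
  y=16 (Zone III, w=40) cum 80
  y=21 (Zone V, w=200) cum 280  ← median
  y=22 (Zone I, w=70) cum 350
  y=25 (Zone IV, w=110) cum 460
⇒ y* = 21

(19, 21)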